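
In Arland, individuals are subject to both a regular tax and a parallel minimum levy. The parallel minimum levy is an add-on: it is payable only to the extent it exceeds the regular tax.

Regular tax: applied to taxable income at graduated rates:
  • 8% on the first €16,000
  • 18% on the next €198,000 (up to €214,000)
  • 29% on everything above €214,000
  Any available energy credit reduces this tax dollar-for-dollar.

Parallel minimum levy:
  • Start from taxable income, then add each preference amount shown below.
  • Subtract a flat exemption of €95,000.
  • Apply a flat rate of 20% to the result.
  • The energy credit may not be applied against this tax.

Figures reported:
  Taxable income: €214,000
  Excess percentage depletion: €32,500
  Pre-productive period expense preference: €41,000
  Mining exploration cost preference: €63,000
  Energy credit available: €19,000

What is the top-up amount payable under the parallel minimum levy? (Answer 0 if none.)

€33,180

Regular tax:
  €16,000 × 8% = €1,280
  €198,000 × 18% = €35,640
  → €36,920
  Less energy credit €19,000 → €17,920

Parallel minimum levy:
  Adjusted income: €214,000 + €32,500 + €41,000 + €63,000 = €350,500
  Less exemption €95,000 → base €255,500
  €255,500 × 20% = €51,100

Excess of parallel minimum levy over regular tax: €51,100 − €17,920 = €33,180.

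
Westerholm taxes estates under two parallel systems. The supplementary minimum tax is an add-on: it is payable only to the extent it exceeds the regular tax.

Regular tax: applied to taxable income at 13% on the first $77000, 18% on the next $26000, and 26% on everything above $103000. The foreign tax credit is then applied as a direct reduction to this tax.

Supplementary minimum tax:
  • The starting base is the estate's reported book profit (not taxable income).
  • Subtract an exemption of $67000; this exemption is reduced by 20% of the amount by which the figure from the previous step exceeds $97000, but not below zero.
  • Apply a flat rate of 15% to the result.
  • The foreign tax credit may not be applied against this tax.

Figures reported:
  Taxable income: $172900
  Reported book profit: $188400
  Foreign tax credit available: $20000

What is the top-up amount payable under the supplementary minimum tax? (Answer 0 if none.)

$8088

Regular tax:
  $77000 × 13% = $10010
  $26000 × 18% = $4680
  $69900 × 26% = $18174
  → $32864
  Less foreign tax credit $20000 → $12864

Supplementary minimum tax:
  Base (reported book profit): $188400
  Exemption: $67000 − 20% × ($188400 − $97000) = $67000 − $18280 = $48720
  Base: $188400 − $48720 = $139680
  $139680 × 15% = $20952

Excess of supplementary minimum tax over regular tax: $20952 − $12864 = $8088.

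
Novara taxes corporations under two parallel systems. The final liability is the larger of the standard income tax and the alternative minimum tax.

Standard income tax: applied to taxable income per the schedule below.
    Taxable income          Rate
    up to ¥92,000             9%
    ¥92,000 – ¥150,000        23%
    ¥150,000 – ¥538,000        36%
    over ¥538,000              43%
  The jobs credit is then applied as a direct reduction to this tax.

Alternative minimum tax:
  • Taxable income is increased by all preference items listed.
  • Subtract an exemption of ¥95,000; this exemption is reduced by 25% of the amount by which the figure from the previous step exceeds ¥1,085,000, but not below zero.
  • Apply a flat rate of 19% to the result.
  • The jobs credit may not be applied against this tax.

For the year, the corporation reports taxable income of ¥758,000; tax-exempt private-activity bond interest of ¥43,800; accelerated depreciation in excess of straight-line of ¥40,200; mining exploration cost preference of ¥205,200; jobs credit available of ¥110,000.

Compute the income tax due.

¥180,918

Standard income tax:
  ¥92,000 × 9% = ¥8,280
  ¥58,000 × 23% = ¥13,340
  ¥388,000 × 36% = ¥139,680
  ¥220,000 × 43% = ¥94,600
  → ¥255,900
  Less jobs credit ¥110,000 → ¥145,900

Alternative minimum tax:
  Adjusted income: ¥758,000 + ¥43,800 + ¥40,200 + ¥205,200 = ¥1,047,200
  Exemption: ¥1,047,200 ≤ ¥1,085,000, so full ¥95,000 applies
  Base: ¥1,047,200 − ¥95,000 = ¥952,200
  ¥952,200 × 19% = ¥180,918

¥180,918 > ¥145,900, so the alternative minimum tax is the binding amount.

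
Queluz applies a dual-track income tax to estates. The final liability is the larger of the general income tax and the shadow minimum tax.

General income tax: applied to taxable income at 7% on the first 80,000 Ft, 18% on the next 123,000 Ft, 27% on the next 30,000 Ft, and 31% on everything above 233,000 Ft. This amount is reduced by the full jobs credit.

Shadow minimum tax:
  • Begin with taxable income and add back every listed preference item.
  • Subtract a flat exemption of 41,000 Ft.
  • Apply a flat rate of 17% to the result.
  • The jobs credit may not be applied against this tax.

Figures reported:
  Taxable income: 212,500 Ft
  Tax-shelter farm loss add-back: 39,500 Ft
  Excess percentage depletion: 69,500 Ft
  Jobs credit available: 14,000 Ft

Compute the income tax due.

General income tax:
  80,000 Ft × 7% = 5,600 Ft
  123,000 Ft × 18% = 22,140 Ft
  9,500 Ft × 27% = 2,565 Ft
  → 30,305 Ft
  Less jobs credit 14,000 Ft → 16,305 Ft

Shadow minimum tax:
  Adjusted income: 212,500 Ft + 39,500 Ft + 69,500 Ft = 321,500 Ft
  Less exemption 41,000 Ft → base 280,500 Ft
  280,500 Ft × 17% = 47,685 Ft

47,685 Ft > 16,305 Ft, so the shadow minimum tax is the binding amount.

47,685 Ft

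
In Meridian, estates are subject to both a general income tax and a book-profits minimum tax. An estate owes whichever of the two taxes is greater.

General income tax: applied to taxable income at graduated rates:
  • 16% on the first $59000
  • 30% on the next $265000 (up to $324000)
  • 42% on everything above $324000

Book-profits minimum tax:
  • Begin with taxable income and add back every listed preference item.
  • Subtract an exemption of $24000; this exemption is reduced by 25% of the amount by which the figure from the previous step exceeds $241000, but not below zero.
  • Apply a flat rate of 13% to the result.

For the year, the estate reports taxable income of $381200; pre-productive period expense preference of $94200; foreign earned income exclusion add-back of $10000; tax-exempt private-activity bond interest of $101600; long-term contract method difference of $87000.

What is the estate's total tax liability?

Book-profits minimum tax:
  Adjusted income: $381200 + $94200 + $10000 + $101600 + $87000 = $674000
  Exemption: 25% × ($674000 − $241000) = $108250 ≥ $24000, so the exemption is fully phased out
  Base: $674000 − $0 = $674000
  $674000 × 13% = $87620

General income tax:
  $59000 × 16% = $9440
  $265000 × 30% = $79500
  $57200 × 42% = $24024
  → $112964

$112964 > $87620, so the general income tax governs.

$112964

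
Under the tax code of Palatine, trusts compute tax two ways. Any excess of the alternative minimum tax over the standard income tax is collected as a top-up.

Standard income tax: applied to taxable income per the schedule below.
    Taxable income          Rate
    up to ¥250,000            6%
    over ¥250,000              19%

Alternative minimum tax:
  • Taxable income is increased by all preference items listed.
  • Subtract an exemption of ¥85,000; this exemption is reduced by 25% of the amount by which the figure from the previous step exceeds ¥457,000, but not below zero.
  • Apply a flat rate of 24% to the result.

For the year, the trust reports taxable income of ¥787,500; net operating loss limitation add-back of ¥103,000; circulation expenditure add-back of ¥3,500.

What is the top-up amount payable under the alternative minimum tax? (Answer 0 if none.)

¥97,435

Standard income tax:
  ¥250,000 × 6% = ¥15,000
  ¥537,500 × 19% = ¥102,125
  → ¥117,125

Alternative minimum tax:
  Adjusted income: ¥787,500 + ¥103,000 + ¥3,500 = ¥894,000
  Exemption: 25% × (¥894,000 − ¥457,000) = ¥109,250 ≥ ¥85,000, so the exemption is fully phased out
  Base: ¥894,000 − ¥0 = ¥894,000
  ¥894,000 × 24% = ¥214,560

Excess of alternative minimum tax over standard income tax: ¥214,560 − ¥117,125 = ¥97,435.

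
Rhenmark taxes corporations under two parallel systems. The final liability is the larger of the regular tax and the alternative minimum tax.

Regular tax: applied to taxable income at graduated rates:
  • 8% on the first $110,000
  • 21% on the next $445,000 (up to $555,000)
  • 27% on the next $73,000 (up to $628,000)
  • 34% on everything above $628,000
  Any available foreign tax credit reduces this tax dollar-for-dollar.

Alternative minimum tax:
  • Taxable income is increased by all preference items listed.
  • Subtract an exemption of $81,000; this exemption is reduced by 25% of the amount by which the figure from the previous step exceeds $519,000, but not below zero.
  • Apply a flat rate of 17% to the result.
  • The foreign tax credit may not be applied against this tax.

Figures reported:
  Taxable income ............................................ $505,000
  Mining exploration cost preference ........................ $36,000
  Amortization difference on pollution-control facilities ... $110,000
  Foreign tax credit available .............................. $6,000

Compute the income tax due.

$102,510

Regular tax:
  $110,000 × 8% = $8,800
  $395,000 × 21% = $82,950
  → $91,750
  Less foreign tax credit $6,000 → $85,750

Alternative minimum tax:
  Adjusted income: $505,000 + $36,000 + $110,000 = $651,000
  Exemption: $81,000 − 25% × ($651,000 − $519,000) = $81,000 − $33,000 = $48,000
  Base: $651,000 − $48,000 = $603,000
  $603,000 × 17% = $102,510

$102,510 > $85,750, so the alternative minimum tax is the binding amount.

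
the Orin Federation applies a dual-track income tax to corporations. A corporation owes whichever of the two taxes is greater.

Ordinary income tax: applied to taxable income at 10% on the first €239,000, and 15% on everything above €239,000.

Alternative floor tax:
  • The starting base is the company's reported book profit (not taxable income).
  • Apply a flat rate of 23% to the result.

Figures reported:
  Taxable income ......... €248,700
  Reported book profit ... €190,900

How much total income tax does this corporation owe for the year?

Alternative floor tax:
  Base (reported book profit): €190,900
  €190,900 × 23% = €43,907

Ordinary income tax:
  €239,000 × 10% = €23,900
  €9,700 × 15% = €1,455
  → €25,355

€43,907 > €25,355, so the alternative floor tax is the binding amount.

€43,907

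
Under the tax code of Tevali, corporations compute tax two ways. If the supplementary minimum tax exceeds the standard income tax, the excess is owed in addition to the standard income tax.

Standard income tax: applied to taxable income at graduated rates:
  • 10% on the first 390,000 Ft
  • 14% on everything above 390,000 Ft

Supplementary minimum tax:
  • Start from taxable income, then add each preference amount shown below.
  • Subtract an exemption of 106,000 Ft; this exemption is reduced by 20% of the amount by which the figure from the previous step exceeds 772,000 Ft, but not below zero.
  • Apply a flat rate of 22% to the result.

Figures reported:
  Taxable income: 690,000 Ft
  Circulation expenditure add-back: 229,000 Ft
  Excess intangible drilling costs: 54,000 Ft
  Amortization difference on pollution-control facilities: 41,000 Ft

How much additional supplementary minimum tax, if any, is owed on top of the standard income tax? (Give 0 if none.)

Standard income tax:
  390,000 Ft × 10% = 39,000 Ft
  300,000 Ft × 14% = 42,000 Ft
  → 81,000 Ft

Supplementary minimum tax:
  Adjusted income: 690,000 Ft + 229,000 Ft + 54,000 Ft + 41,000 Ft = 1,014,000 Ft
  Exemption: 106,000 Ft − 20% × (1,014,000 Ft − 772,000 Ft) = 106,000 Ft − 48,400 Ft = 57,600 Ft
  Base: 1,014,000 Ft − 57,600 Ft = 956,400 Ft
  956,400 Ft × 22% = 210,408 Ft

Excess of supplementary minimum tax over standard income tax: 210,408 Ft − 81,000 Ft = 129,408 Ft.

129,408 Ft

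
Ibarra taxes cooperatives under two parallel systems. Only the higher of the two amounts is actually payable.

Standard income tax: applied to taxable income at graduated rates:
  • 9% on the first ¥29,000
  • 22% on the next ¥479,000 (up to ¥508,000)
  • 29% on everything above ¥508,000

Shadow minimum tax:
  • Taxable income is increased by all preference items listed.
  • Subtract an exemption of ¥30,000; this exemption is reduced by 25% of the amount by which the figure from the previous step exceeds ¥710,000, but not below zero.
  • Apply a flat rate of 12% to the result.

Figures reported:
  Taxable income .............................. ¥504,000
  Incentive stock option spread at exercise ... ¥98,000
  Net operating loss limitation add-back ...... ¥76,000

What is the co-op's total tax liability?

¥107,110

Standard income tax:
  ¥29,000 × 9% = ¥2,610
  ¥475,000 × 22% = ¥104,500
  → ¥107,110

Shadow minimum tax:
  Adjusted income: ¥504,000 + ¥98,000 + ¥76,000 = ¥678,000
  Exemption: ¥678,000 ≤ ¥710,000, so full ¥30,000 applies
  Base: ¥678,000 − ¥30,000 = ¥648,000
  ¥648,000 × 12% = ¥77,760

¥107,110 > ¥77,760, so the standard income tax governs.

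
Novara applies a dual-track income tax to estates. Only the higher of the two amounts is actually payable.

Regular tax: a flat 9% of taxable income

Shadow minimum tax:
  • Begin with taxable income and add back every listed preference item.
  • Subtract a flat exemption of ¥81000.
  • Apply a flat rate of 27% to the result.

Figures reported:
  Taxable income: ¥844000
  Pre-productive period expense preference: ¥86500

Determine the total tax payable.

Shadow minimum tax:
  Adjusted income: ¥844000 + ¥86500 = ¥930500
  Less exemption ¥81000 → base ¥849500
  ¥849500 × 27% = ¥229365

Regular tax:
  ¥844000 × 9% = ¥75960

¥229365 > ¥75960, so the shadow minimum tax is the binding amount.

¥229365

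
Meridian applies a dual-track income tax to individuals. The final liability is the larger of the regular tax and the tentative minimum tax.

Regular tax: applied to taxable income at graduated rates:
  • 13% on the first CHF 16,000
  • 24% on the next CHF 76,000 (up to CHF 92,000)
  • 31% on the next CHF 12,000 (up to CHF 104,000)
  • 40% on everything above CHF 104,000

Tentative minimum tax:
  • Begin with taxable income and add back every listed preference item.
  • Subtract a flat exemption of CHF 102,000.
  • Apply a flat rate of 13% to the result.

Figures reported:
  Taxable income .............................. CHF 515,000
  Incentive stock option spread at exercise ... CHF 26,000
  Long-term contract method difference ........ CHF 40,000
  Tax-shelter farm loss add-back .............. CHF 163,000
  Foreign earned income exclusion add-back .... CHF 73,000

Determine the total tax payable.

CHF 188,440

Regular tax:
  CHF 16,000 × 13% = CHF 2,080
  CHF 76,000 × 24% = CHF 18,240
  CHF 12,000 × 31% = CHF 3,720
  CHF 411,000 × 40% = CHF 164,400
  → CHF 188,440

Tentative minimum tax:
  Adjusted income: CHF 515,000 + CHF 26,000 + CHF 40,000 + CHF 163,000 + CHF 73,000 = CHF 817,000
  Less exemption CHF 102,000 → base CHF 715,000
  CHF 715,000 × 13% = CHF 92,950

CHF 188,440 > CHF 92,950, so the regular tax governs.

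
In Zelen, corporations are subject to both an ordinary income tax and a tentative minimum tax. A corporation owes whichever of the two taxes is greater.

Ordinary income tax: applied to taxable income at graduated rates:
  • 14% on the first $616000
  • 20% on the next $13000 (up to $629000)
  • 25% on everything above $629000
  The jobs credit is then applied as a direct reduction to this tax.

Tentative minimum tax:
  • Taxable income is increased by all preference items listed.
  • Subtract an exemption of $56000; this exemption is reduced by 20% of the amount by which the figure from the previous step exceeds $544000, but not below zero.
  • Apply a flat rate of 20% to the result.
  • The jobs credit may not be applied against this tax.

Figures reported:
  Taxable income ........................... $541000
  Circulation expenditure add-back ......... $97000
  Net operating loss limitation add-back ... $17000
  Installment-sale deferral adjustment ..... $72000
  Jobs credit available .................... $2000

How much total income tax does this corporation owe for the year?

Tentative minimum tax:
  Adjusted income: $541000 + $97000 + $17000 + $72000 = $727000
  Exemption: $56000 − 20% × ($727000 − $544000) = $56000 − $36600 = $19400
  Base: $727000 − $19400 = $707600
  $707600 × 20% = $141520

Ordinary income tax:
  $541000 × 14% = $75740
  Less jobs credit $2000 → $73740

$141520 > $73740, so the tentative minimum tax is the binding amount.

$141520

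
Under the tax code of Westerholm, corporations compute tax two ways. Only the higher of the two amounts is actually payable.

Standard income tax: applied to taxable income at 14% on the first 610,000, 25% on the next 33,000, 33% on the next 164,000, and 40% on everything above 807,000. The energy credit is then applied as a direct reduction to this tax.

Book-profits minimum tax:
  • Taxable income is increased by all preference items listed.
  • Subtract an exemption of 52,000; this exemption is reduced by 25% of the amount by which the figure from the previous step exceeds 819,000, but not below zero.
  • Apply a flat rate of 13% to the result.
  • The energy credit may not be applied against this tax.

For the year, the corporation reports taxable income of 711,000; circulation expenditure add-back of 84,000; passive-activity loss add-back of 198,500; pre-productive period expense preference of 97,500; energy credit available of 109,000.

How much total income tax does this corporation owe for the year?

Book-profits minimum tax:
  Adjusted income: 711,000 + 84,000 + 198,500 + 97,500 = 1,091,000
  Exemption: 25% × (1,091,000 − 819,000) = 68,000 ≥ 52,000, so the exemption is fully phased out
  Base: 1,091,000 − 0 = 1,091,000
  1,091,000 × 13% = 141,830

Standard income tax:
  610,000 × 14% = 85,400
  33,000 × 25% = 8,250
  68,000 × 33% = 22,440
  → 116,090
  Less energy credit 109,000 → 7,090

141,830 > 7,090, so the book-profits minimum tax is the binding amount.

141,830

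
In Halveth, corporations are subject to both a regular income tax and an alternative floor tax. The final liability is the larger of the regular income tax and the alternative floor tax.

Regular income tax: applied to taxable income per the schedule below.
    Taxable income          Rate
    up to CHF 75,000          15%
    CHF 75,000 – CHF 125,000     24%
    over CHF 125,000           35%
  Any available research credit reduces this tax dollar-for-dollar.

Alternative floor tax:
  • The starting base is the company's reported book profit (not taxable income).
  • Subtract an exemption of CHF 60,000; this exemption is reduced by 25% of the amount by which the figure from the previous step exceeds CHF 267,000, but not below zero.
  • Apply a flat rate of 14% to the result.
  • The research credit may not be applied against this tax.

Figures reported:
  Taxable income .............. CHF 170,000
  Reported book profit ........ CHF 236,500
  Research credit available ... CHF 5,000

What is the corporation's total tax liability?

Regular income tax:
  CHF 75,000 × 15% = CHF 11,250
  CHF 50,000 × 24% = CHF 12,000
  CHF 45,000 × 35% = CHF 15,750
  → CHF 39,000
  Less research credit CHF 5,000 → CHF 34,000

Alternative floor tax:
  Base (reported book profit): CHF 236,500
  Exemption: CHF 236,500 ≤ CHF 267,000, so full CHF 60,000 applies
  Base: CHF 236,500 − CHF 60,000 = CHF 176,500
  CHF 176,500 × 14% = CHF 24,710

CHF 34,000 > CHF 24,710, so the regular income tax governs.

CHF 34,000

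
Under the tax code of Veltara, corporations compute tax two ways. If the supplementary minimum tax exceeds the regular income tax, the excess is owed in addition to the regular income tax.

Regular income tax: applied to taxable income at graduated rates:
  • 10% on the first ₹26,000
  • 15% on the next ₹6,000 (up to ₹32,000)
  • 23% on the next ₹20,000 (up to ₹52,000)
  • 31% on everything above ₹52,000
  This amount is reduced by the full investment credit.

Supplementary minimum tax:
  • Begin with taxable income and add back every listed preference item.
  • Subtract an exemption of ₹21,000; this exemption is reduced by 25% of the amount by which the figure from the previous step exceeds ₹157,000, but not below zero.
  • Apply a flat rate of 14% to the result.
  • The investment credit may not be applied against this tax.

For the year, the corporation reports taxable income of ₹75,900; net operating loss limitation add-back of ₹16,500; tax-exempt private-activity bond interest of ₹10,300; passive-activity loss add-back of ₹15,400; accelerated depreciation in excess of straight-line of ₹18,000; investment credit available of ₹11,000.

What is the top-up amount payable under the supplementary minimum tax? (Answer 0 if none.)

₹11,605

Regular income tax:
  ₹26,000 × 10% = ₹2,600
  ₹6,000 × 15% = ₹900
  ₹20,000 × 23% = ₹4,600
  ₹23,900 × 31% = ₹7,409
  → ₹15,509
  Less investment credit ₹11,000 → ₹4,509

Supplementary minimum tax:
  Adjusted income: ₹75,900 + ₹16,500 + ₹10,300 + ₹15,400 + ₹18,000 = ₹136,100
  Exemption: ₹136,100 ≤ ₹157,000, so full ₹21,000 applies
  Base: ₹136,100 − ₹21,000 = ₹115,100
  ₹115,100 × 14% = ₹16,114

Excess of supplementary minimum tax over regular income tax: ₹16,114 − ₹4,509 = ₹11,605.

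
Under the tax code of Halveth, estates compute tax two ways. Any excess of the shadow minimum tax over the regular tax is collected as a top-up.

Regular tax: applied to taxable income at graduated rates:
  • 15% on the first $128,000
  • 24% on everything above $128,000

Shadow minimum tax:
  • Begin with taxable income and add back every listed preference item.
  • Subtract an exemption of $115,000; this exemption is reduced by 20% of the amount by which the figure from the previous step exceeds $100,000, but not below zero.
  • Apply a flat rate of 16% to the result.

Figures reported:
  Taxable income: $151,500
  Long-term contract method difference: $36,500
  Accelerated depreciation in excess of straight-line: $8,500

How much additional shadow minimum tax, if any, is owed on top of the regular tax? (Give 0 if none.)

$0

Regular tax:
  $128,000 × 15% = $19,200
  $23,500 × 24% = $5,640
  → $24,840

Shadow minimum tax:
  Adjusted income: $151,500 + $36,500 + $8,500 = $196,500
  Exemption: $115,000 − 20% × ($196,500 − $100,000) = $115,000 − $19,300 = $95,700
  Base: $196,500 − $95,700 = $100,800
  $100,800 × 16% = $16,128

$16,128 ≤ $24,840, so no add-on is due.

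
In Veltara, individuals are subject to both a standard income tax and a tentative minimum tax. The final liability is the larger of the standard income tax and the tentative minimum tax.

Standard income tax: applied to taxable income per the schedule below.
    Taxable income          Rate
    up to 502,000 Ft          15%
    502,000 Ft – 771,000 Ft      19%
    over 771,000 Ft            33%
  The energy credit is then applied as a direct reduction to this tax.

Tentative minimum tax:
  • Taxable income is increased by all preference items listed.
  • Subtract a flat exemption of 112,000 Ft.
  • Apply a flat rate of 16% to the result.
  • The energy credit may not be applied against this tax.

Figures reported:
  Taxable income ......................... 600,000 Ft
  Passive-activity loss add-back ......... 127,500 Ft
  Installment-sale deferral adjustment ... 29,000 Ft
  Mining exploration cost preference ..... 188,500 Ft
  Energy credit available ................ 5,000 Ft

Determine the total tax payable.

133,280 Ft

Tentative minimum tax:
  Adjusted income: 600,000 Ft + 127,500 Ft + 29,000 Ft + 188,500 Ft = 945,000 Ft
  Less exemption 112,000 Ft → base 833,000 Ft
  833,000 Ft × 16% = 133,280 Ft

Standard income tax:
  502,000 Ft × 15% = 75,300 Ft
  98,000 Ft × 19% = 18,620 Ft
  → 93,920 Ft
  Less energy credit 5,000 Ft → 88,920 Ft

133,280 Ft > 88,920 Ft, so the tentative minimum tax is the binding amount.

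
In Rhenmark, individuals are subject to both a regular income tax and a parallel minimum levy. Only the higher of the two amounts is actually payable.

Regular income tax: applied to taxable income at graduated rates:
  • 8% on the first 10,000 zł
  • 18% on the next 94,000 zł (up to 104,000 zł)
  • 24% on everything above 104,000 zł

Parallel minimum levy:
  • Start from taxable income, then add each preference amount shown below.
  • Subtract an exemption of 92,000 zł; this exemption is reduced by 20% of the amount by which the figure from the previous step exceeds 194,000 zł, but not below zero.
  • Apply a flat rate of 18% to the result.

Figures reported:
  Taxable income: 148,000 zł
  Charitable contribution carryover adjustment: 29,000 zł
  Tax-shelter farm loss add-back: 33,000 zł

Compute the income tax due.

28,280 zł

Parallel minimum levy:
  Adjusted income: 148,000 zł + 29,000 zł + 33,000 zł = 210,000 zł
  Exemption: 92,000 zł − 20% × (210,000 zł − 194,000 zł) = 92,000 zł − 3,200 zł = 88,800 zł
  Base: 210,000 zł − 88,800 zł = 121,200 zł
  121,200 zł × 18% = 21,816 zł

Regular income tax:
  10,000 zł × 8% = 800 zł
  94,000 zł × 18% = 16,920 zł
  44,000 zł × 24% = 10,560 zł
  → 28,280 zł

28,280 zł > 21,816 zł, so the regular income tax governs.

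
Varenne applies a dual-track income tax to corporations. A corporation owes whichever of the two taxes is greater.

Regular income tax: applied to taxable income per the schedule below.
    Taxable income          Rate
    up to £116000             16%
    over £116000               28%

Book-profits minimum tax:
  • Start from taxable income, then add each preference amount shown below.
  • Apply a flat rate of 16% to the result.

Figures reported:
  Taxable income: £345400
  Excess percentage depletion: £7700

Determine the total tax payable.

Book-profits minimum tax:
  Adjusted income: £345400 + £7700 = £353100
  £353100 × 16% = £56496

Regular income tax:
  £116000 × 16% = £18560
  £229400 × 28% = £64232
  → £82792

£82792 > £56496, so the regular income tax governs.

£82792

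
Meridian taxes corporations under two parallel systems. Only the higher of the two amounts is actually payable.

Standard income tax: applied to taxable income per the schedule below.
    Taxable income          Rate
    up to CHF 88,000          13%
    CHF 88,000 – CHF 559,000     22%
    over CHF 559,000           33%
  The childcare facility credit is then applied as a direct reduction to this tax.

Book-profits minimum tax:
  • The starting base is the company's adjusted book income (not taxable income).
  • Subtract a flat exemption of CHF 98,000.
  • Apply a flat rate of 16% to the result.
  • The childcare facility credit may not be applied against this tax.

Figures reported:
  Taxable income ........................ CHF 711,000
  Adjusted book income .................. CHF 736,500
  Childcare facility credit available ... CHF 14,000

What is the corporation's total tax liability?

Book-profits minimum tax:
  Base (adjusted book income): CHF 736,500
  Less exemption CHF 98,000 → base CHF 638,500
  CHF 638,500 × 16% = CHF 102,160

Standard income tax:
  CHF 88,000 × 13% = CHF 11,440
  CHF 471,000 × 22% = CHF 103,620
  CHF 152,000 × 33% = CHF 50,160
  → CHF 165,220
  Less childcare facility credit CHF 14,000 → CHF 151,220

CHF 151,220 > CHF 102,160, so the standard income tax governs.

CHF 151,220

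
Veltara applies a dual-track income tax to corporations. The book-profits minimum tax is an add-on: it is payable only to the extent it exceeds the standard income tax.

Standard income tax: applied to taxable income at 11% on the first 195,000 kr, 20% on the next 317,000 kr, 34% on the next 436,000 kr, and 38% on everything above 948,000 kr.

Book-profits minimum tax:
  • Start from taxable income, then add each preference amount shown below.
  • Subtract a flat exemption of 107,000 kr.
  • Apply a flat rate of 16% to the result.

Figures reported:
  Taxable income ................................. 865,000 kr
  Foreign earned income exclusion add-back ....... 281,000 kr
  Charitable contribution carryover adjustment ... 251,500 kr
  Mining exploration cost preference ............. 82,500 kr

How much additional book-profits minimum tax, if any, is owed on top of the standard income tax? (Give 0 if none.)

14,810 kr

Standard income tax:
  195,000 kr × 11% = 21,450 kr
  317,000 kr × 20% = 63,400 kr
  353,000 kr × 34% = 120,020 kr
  → 204,870 kr

Book-profits minimum tax:
  Adjusted income: 865,000 kr + 281,000 kr + 251,500 kr + 82,500 kr = 1,480,000 kr
  Less exemption 107,000 kr → base 1,373,000 kr
  1,373,000 kr × 16% = 219,680 kr

Excess of book-profits minimum tax over standard income tax: 219,680 kr − 204,870 kr = 14,810 kr.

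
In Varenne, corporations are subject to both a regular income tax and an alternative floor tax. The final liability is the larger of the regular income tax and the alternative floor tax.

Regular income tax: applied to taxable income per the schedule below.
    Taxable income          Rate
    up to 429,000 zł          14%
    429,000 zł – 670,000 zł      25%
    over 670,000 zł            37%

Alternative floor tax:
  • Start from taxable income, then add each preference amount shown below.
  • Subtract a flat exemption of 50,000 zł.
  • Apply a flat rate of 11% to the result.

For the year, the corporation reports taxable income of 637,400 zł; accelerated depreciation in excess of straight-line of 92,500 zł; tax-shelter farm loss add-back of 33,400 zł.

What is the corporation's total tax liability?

112,160 zł

Alternative floor tax:
  Adjusted income: 637,400 zł + 92,500 zł + 33,400 zł = 763,300 zł
  Less exemption 50,000 zł → base 713,300 zł
  713,300 zł × 11% = 78,463 zł

Regular income tax:
  429,000 zł × 14% = 60,060 zł
  208,400 zł × 25% = 52,100 zł
  → 112,160 zł

112,160 zł > 78,463 zł, so the regular income tax governs.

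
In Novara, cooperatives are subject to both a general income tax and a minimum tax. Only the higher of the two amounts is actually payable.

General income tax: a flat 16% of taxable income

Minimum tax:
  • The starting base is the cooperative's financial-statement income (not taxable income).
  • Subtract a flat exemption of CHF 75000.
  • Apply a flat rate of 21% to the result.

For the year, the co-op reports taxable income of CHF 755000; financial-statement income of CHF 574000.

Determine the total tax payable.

General income tax:
  CHF 755000 × 16% = CHF 120800

Minimum tax:
  Base (financial-statement income): CHF 574000
  Less exemption CHF 75000 → base CHF 499000
  CHF 499000 × 21% = CHF 104790

CHF 120800 > CHF 104790, so the general income tax governs.

CHF 120800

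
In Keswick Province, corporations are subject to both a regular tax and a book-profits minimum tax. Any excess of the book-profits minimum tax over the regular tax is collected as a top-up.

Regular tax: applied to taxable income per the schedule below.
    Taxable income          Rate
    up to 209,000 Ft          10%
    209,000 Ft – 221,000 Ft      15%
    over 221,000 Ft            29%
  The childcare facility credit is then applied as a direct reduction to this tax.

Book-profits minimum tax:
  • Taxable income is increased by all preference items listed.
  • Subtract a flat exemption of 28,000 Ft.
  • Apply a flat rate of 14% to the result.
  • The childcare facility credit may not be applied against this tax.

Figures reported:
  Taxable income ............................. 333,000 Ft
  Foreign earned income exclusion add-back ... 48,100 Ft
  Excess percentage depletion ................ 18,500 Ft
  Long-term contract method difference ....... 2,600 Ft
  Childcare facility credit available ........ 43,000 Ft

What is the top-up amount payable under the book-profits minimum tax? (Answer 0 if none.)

Regular tax:
  209,000 Ft × 10% = 20,900 Ft
  12,000 Ft × 15% = 1,800 Ft
  112,000 Ft × 29% = 32,480 Ft
  → 55,180 Ft
  Less childcare facility credit 43,000 Ft → 12,180 Ft

Book-profits minimum tax:
  Adjusted income: 333,000 Ft + 48,100 Ft + 18,500 Ft + 2,600 Ft = 402,200 Ft
  Less exemption 28,000 Ft → base 374,200 Ft
  374,200 Ft × 14% = 52,388 Ft

Excess of book-profits minimum tax over regular tax: 52,388 Ft − 12,180 Ft = 40,208 Ft.

40,208 Ft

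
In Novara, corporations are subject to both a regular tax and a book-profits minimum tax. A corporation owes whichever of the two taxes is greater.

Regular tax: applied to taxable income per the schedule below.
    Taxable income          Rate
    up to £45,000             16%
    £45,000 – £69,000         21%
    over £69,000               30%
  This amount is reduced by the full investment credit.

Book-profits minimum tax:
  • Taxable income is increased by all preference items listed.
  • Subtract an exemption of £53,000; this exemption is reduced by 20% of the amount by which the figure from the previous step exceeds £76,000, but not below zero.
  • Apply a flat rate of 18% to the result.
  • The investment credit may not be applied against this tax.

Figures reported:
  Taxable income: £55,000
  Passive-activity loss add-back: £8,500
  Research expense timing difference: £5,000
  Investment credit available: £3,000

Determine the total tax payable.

£6,300

Regular tax:
  £45,000 × 16% = £7,200
  £10,000 × 21% = £2,100
  → £9,300
  Less investment credit £3,000 → £6,300

Book-profits minimum tax:
  Adjusted income: £55,000 + £8,500 + £5,000 = £68,500
  Exemption: £68,500 ≤ £76,000, so full £53,000 applies
  Base: £68,500 − £53,000 = £15,500
  £15,500 × 18% = £2,790

£6,300 > £2,790, so the regular tax governs.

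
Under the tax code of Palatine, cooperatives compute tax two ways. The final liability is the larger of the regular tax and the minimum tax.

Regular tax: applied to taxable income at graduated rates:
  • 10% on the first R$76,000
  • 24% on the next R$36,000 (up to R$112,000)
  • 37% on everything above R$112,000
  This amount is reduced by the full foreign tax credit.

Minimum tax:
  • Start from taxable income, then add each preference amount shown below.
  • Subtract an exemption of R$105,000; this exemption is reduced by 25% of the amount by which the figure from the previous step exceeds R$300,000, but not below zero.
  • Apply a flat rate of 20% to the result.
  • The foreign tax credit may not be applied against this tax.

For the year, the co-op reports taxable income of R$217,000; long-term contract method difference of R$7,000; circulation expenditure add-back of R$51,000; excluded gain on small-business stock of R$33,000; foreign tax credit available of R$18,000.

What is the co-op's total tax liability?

Minimum tax:
  Adjusted income: R$217,000 + R$7,000 + R$51,000 + R$33,000 = R$308,000
  Exemption: R$105,000 − 25% × (R$308,000 − R$300,000) = R$105,000 − R$2,000 = R$103,000
  Base: R$308,000 − R$103,000 = R$205,000
  R$205,000 × 20% = R$41,000

Regular tax:
  R$76,000 × 10% = R$7,600
  R$36,000 × 24% = R$8,640
  R$105,000 × 37% = R$38,850
  → R$55,090
  Less foreign tax credit R$18,000 → R$37,090

R$41,000 > R$37,090, so the minimum tax is the binding amount.

R$41,000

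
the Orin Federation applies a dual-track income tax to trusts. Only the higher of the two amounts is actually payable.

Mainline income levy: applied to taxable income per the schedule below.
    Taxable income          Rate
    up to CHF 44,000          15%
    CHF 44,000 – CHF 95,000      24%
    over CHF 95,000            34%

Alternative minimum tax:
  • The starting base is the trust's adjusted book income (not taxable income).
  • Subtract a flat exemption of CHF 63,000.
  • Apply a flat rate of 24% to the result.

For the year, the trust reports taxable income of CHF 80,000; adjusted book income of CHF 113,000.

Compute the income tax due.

CHF 15,240

Mainline income levy:
  CHF 44,000 × 15% = CHF 6,600
  CHF 36,000 × 24% = CHF 8,640
  → CHF 15,240

Alternative minimum tax:
  Base (adjusted book income): CHF 113,000
  Less exemption CHF 63,000 → base CHF 50,000
  CHF 50,000 × 24% = CHF 12,000

CHF 15,240 > CHF 12,000, so the mainline income levy governs.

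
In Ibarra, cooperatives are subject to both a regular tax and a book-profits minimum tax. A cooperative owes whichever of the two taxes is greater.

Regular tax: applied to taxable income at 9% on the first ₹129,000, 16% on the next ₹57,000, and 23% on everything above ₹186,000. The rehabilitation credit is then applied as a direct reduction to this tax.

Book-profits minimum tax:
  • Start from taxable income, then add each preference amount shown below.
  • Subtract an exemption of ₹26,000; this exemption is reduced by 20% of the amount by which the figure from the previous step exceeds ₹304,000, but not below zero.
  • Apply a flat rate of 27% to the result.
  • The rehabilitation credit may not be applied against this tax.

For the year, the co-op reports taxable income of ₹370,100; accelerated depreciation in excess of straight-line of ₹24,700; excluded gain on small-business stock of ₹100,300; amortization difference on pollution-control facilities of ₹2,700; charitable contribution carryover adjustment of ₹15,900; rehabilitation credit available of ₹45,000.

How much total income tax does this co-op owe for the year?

₹138,699

Book-profits minimum tax:
  Adjusted income: ₹370,100 + ₹24,700 + ₹100,300 + ₹2,700 + ₹15,900 = ₹513,700
  Exemption: 20% × (₹513,700 − ₹304,000) = ₹41,940 ≥ ₹26,000, so the exemption is fully phased out
  Base: ₹513,700 − ₹0 = ₹513,700
  ₹513,700 × 27% = ₹138,699

Regular tax:
  ₹129,000 × 9% = ₹11,610
  ₹57,000 × 16% = ₹9,120
  ₹184,100 × 23% = ₹42,343
  → ₹63,073
  Less rehabilitation credit ₹45,000 → ₹18,073

₹138,699 > ₹18,073, so the book-profits minimum tax is the binding amount.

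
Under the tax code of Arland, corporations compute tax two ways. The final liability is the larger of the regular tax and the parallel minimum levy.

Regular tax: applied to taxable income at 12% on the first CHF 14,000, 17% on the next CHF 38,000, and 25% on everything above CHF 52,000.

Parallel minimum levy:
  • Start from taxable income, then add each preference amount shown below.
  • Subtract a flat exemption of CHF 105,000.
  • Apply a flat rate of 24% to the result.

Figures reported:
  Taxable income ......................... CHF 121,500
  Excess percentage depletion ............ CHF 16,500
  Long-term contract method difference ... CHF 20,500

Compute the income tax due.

Regular tax:
  CHF 14,000 × 12% = CHF 1,680
  CHF 38,000 × 17% = CHF 6,460
  CHF 69,500 × 25% = CHF 17,375
  → CHF 25,515

Parallel minimum levy:
  Adjusted income: CHF 121,500 + CHF 16,500 + CHF 20,500 = CHF 158,500
  Less exemption CHF 105,000 → base CHF 53,500
  CHF 53,500 × 24% = CHF 12,840

CHF 25,515 > CHF 12,840, so the regular tax governs.

CHF 25,515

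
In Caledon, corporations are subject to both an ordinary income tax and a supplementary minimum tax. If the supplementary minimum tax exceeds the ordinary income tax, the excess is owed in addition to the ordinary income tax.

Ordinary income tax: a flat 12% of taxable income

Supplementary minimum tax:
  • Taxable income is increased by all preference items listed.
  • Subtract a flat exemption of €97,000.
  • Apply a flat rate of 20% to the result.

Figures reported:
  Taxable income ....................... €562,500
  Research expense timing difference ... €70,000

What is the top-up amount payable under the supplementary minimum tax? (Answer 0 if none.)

€39,600

Supplementary minimum tax:
  Adjusted income: €562,500 + €70,000 = €632,500
  Less exemption €97,000 → base €535,500
  €535,500 × 20% = €107,100

Ordinary income tax:
  €562,500 × 12% = €67,500

Excess of supplementary minimum tax over ordinary income tax: €107,100 − €67,500 = €39,600.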